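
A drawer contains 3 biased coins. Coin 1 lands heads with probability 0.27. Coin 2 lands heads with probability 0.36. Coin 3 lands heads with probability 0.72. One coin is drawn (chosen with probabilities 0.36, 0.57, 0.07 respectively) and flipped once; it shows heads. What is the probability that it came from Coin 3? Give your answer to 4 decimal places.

Tabulate prior·likelihood by source: [1] prior 0.36, lik 0.27, product 0.09720; [2] prior 0.57, lik 0.36, product 0.2052; [3] prior 0.07, lik 0.72, product 0.05040.
Normalizing constant = 0.35280; the posterior for Coin 3 is its product over the sum, 0.05040/0.35280 = 0.1429.

Posterior probability ≈ 0.1429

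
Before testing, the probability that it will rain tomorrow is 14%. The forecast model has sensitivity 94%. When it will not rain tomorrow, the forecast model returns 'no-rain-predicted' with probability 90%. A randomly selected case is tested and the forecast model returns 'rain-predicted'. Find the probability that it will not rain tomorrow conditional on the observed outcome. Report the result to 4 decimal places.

Let H be the event that it will rain tomorrow. P(H) = 0.14, so P(¬H) = 0.86. With E the 'rain-predicted' result, P(E|H) = 0.94 and P(E|¬H) = 0.1.
P(E) = 0.94·0.14 + 0.1·0.86 = 0.13160 + 0.086000 = 0.21760.
By Bayes' theorem, P(H|E) = 0.13160 / 0.21760 = 0.6048. Hence P(¬H|E) = 1 − 0.6048 = 0.3952.

P(¬H | E) ≈ 0.3952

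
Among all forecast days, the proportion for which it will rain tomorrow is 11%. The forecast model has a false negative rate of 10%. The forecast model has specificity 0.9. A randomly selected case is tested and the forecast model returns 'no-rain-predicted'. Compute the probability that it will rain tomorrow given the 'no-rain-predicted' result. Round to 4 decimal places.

Let H be the event that it will rain tomorrow. P(H) = 0.11, so P(¬H) = 0.89. With E the 'no-rain-predicted' result, P(E|H) = 0.1 and P(E|¬H) = 0.9.
P(E) = 0.1·0.11 + 0.9·0.89 = 0.011000 + 0.80100 = 0.81200.
By Bayes' theorem, P(H|E) = 0.011000 / 0.81200 = 0.0135.

P(H | E) ≈ 0.0135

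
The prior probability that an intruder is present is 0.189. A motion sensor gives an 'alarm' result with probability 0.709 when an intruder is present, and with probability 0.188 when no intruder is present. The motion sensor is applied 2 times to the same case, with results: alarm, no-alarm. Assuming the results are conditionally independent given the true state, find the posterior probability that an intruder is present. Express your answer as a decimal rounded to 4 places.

With H the event that an intruder is present, the joint likelihood of the observed sequence is P(data|H) = 0.709·0.291 = 0.20632 and P(data|¬H) = 0.188·0.812 = 0.15266.
Bayes: P(H|data) = 0.189·0.20632 / (0.189·0.20632 + 0.811·0.15266) = 0.038994/0.16280 = 0.2395.

Posterior P(H) ≈ 0.2395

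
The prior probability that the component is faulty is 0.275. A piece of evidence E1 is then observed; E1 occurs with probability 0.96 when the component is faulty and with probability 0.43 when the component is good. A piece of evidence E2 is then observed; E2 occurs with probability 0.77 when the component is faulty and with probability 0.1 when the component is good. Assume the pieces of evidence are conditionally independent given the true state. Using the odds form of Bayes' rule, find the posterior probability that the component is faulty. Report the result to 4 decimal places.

Prior odds = 0.275/(1−0.275) = 0.37931. In log-odds, ln(0.37931) = -0.96940.
Add log likelihood ratios: ln(2.2326) + ln(7.7000) = 2.8444.
Posterior log-odds = 1.8750, so posterior odds = exp(1.8750) = 6.5206. Converting, P(H|E) = 6.5206/7.5206 = 0.8670.

Posterior probability ≈ 0.8670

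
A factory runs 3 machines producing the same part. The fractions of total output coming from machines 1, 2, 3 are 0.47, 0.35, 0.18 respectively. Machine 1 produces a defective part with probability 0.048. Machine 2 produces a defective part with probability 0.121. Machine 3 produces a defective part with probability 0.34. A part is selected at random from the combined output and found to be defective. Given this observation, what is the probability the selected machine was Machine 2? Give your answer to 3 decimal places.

Posterior probability ≈ 0.336

Tabulate prior·likelihood by source: [1] prior 0.47, lik 0.048, product 0.02256; [2] prior 0.35, lik 0.121, product 0.04235; [3] prior 0.18, lik 0.34, product 0.06120.
Normalizing constant = 0.12611; the posterior for Machine 2 is its product over the sum, 0.04235/0.12611 = 0.336.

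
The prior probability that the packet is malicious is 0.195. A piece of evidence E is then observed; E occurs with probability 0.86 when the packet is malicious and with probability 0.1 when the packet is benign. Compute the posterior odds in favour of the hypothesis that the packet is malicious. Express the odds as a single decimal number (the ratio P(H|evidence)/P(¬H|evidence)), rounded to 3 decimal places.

Prior odds = 0.195/(1−0.195) = 0.24224. In log-odds, ln(0.24224) = -1.4178.
Add log likelihood ratio: ln(8.6000) = 2.1518.
Posterior log-odds = 0.73392, so posterior odds = exp(0.73392) = 2.0832.

Posterior odds ≈ 2.083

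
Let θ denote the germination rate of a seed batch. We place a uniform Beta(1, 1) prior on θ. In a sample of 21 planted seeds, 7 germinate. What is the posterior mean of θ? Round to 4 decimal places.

Observing 7 successes and 14 failures updates Beta(1, 1) by adding the success and failure counts to the two shape parameters: α = 1+7 = 8, β = 1+14 = 15.
E[θ | data] = 8/(8+15) = 0.3478.

Posterior mean ≈ 0.3478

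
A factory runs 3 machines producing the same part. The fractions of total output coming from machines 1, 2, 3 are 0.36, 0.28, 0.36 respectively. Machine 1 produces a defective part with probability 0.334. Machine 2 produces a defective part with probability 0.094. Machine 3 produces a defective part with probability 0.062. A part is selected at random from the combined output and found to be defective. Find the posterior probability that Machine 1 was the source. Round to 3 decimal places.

Tabulate prior·likelihood by source: [1] prior 0.36, lik 0.334, product 0.1202; [2] prior 0.28, lik 0.094, product 0.02632; [3] prior 0.36, lik 0.062, product 0.02232.
Normalizing constant = 0.16888; the posterior for Machine 1 is its product over the sum, 0.1202/0.16888 = 0.712.

Posterior probability ≈ 0.712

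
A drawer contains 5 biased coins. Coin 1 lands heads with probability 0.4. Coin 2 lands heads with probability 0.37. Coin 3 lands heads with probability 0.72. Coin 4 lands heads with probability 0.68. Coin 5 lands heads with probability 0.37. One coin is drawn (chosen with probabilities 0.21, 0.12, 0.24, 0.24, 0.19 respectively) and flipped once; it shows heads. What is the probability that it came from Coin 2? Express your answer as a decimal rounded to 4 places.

P(heads|C1) = 0.4; P(heads|C2) = 0.37; P(heads|C3) = 0.72; P(heads|C4) = 0.68; P(heads|C5) = 0.37.
Prior × likelihood for each source: 0.21·0.4=0.08400, 0.12·0.37=0.04440, 0.24·0.72=0.1728, 0.24·0.68=0.1632, 0.19·0.37=0.07030. Summing gives P(heads) = 0.53470.
P(Coin 2 | heads) = 0.04440 / 0.53470 = 0.0830.

Posterior probability ≈ 0.0830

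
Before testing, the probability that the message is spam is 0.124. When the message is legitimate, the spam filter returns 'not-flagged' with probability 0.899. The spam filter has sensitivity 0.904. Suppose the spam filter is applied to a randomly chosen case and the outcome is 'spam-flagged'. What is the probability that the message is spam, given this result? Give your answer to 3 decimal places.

Let H be the event that the message is spam. P(H) = 0.124, so P(¬H) = 0.876. With E the 'spam-flagged' result, P(E|H) = 0.904 and P(E|¬H) = 0.101.
P(E) = 0.904·0.124 + 0.101·0.876 = 0.11210 + 0.088476 = 0.20057.
By Bayes' theorem, P(H|E) = 0.11210 / 0.20057 = 0.559.

P(H | E) ≈ 0.559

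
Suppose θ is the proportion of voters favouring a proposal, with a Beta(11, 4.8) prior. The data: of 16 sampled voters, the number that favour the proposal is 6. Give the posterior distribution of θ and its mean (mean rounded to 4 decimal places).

Observing 6 successes and 10 failures updates Beta(11, 4.8) by adding the success and failure counts to the two shape parameters: α = 11+6 = 17, β = 4.8+10 = 14.8.
E[θ | data] = 17/(17+14.8) = 0.5346.

Posterior: Beta(17, 14.8); mean ≈ 0.5346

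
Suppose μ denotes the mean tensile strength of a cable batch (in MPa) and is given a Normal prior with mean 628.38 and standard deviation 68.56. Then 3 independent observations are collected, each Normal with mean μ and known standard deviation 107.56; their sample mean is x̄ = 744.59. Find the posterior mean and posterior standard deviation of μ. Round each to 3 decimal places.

Posterior mean ≈ 692.217; posterior SD ≈ 46.026

With known σ, the Normal prior is conjugate. Weight on the data is w = (n/σ²)/(n/σ² + 1/τ₀²) = 0.00025931/(0.00025931+0.00021274) = 0.54932.
Posterior mean = w·x̄ + (1−w)·μ₀ = 0.54932·744.59 + 0.45068·628.38 = 692.217. Posterior variance = 1/(0.00025931+0.00021274) = 2118.40, so SD = 46.026.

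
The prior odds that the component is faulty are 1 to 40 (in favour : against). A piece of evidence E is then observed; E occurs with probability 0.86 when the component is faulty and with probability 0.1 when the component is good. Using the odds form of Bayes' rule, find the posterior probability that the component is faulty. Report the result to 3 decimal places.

Posterior probability ≈ 0.177

Prior odds = 1/40 = 0.025000.
Likelihood ratio for E = 0.86/0.1 = 8.6000.
Posterior odds = prior odds × LR = 0.21500.
Posterior probability = odds/(1+odds) = 0.21500/1.2150 = 0.177.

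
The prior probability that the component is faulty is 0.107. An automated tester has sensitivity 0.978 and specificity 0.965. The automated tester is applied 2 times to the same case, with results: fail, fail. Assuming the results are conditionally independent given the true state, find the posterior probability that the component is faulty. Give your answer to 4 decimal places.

Posterior P(H) ≈ 0.9894

With H the event that the component is faulty, the joint likelihood of the observed sequence is P(data|H) = 0.978·0.978 = 0.95648 and P(data|¬H) = 0.035·0.035 = 0.0012250.
Bayes: P(H|data) = 0.107·0.95648 / (0.107·0.95648 + 0.893·0.0012250) = 0.10234/0.10344 = 0.9894.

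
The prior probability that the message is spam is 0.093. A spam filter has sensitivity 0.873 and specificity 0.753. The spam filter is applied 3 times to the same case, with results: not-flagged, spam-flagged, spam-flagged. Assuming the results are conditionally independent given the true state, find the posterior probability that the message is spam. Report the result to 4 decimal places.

Let H be the event that the message is spam; start with P(H) = 0.093. P('spam-flagged'|H) = 0.873, P('spam-flagged'|¬H) = 0.247.
Update on result 1 ('not-flagged'): P(H) ← 0.127·0.0930 / (0.127·0.0930 + 0.753·0.9070) = 0.011811/0.69478 = 0.0170.
Update on result 2 ('spam-flagged'): P(H) ← 0.873·0.0170 / (0.873·0.0170 + 0.247·0.9830) = 0.014841/0.25764 = 0.0576.
Update on result 3 ('spam-flagged'): P(H) ← 0.873·0.0576 / (0.873·0.0576 + 0.247·0.9424) = 0.050286/0.28306 = 0.1777.

Posterior P(H) ≈ 0.1777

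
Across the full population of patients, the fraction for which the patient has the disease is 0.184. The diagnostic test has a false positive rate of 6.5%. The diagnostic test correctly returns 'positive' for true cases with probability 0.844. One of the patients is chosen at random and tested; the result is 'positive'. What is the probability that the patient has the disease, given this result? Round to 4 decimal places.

Write H for 'the patient has the disease'. Prior odds H:¬H = 0.184/0.816 = 0.22549. For the 'positive' outcome, the likelihood ratio is 0.844/0.065 = 12.985.
Posterior odds = 0.22549 × 12.985 = 2.9279, so P(H|E) = 2.9279/(1+2.9279) = 0.7454.

P(H | E) ≈ 0.7454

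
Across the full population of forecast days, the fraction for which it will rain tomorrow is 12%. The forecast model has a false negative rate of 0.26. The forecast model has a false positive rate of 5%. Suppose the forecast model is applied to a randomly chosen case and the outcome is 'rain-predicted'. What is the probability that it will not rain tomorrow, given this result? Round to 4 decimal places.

Write H for 'it will rain tomorrow'. Prior odds H:¬H = 0.12/0.88 = 0.13636. For the 'rain-predicted' outcome, the likelihood ratio is 0.74/0.05 = 14.800.
Posterior odds = 0.13636 × 14.800 = 2.0182, so P(H|E) = 2.0182/(1+2.0182) = 0.6687. Then P(¬H|E) = 1 − 0.6687 = 0.3313.

P(¬H | E) ≈ 0.3313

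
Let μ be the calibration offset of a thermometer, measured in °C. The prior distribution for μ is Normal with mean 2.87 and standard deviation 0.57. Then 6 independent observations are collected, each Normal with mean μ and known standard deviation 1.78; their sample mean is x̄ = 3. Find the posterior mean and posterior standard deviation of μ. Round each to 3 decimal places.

Posterior mean ≈ 2.920; posterior SD ≈ 0.448

Prior precision 1/τ₀² = 1/0.57² = 3.07787; data precision n/σ² = 6/1.78² = 1.89370.
Posterior precision = 3.07787 + 1.89370 = 4.97157, giving posterior SD = 1/√4.97157 = 0.448.
Posterior mean = (3.07787·2.87 + 1.89370·3) / 4.97157 = 2.920.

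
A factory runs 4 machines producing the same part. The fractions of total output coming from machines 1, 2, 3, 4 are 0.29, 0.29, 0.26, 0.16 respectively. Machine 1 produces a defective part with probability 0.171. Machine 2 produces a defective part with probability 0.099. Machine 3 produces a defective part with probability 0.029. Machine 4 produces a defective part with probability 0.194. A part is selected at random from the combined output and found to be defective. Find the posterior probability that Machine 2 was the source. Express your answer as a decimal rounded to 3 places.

Posterior probability ≈ 0.246

Tabulate prior·likelihood by source: [1] prior 0.29, lik 0.171, product 0.04959; [2] prior 0.29, lik 0.099, product 0.02871; [3] prior 0.26, lik 0.029, product 0.007540; [4] prior 0.16, lik 0.194, product 0.03104.
Normalizing constant = 0.11688; the posterior for Machine 2 is its product over the sum, 0.02871/0.11688 = 0.246.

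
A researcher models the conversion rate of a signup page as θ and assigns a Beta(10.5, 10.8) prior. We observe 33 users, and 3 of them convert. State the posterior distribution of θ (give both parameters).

Posterior: Beta(13.5, 40.8)

The binomial likelihood is conjugate to the Beta prior: with 3 successes and 30 failures, the posterior is Beta(10.5+3, 10.8+30) = Beta(13.5, 40.8).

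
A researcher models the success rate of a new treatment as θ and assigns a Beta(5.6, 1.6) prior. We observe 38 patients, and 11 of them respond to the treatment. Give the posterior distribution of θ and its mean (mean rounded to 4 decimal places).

Posterior: Beta(16.6, 28.6); mean ≈ 0.3673

Observing 11 successes and 27 failures updates Beta(5.6, 1.6) by adding the success and failure counts to the two shape parameters: α = 5.6+11 = 16.6, β = 1.6+27 = 28.6.
Posterior mean = α/(α+β) = 16.6/45.2 = 0.3673.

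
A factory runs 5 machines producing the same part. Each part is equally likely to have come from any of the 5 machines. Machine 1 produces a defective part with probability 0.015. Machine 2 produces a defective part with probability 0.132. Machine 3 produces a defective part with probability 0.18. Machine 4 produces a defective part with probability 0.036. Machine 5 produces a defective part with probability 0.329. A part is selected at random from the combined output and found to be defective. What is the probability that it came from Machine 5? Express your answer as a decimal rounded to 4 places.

P(defective|M1) = 0.015; P(defective|M2) = 0.132; P(defective|M3) = 0.18; P(defective|M4) = 0.036; P(defective|M5) = 0.329.
Prior × likelihood for each source: 0.2·0.015=0.003000, 0.2·0.132=0.02640, 0.2·0.18=0.03600, 0.2·0.036=0.007200, 0.2·0.329=0.06580. Summing gives P(defective) = 0.13840.
P(Machine 5 | defective) = 0.06580 / 0.13840 = 0.4754.

Posterior probability ≈ 0.4754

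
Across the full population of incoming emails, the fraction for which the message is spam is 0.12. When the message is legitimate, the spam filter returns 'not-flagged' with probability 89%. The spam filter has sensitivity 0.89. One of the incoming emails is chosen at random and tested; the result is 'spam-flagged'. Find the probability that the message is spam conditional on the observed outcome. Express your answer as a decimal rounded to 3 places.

P(H | E) ≈ 0.525

Let H be the event that the message is spam. P(H) = 0.12, so P(¬H) = 0.88. With E the 'spam-flagged' result, P(E|H) = 0.89 and P(E|¬H) = 0.11.
P(E) = 0.89·0.12 + 0.11·0.88 = 0.10680 + 0.096800 = 0.20360.
By Bayes' theorem, P(H|E) = 0.10680 / 0.20360 = 0.525.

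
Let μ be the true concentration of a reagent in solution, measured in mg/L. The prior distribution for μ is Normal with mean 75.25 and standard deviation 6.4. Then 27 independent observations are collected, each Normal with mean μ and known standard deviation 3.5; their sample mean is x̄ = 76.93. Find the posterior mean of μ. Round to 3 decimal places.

Prior precision 1/τ₀² = 1/6.4² = 0.0244141; data precision n/σ² = 27/3.5² = 2.20408.
Posterior precision = 0.0244141 + 2.20408 = 2.22850.
Posterior mean = (0.0244141·75.25 + 2.20408·76.93) / 2.22850 = 76.912.

Posterior mean ≈ 76.912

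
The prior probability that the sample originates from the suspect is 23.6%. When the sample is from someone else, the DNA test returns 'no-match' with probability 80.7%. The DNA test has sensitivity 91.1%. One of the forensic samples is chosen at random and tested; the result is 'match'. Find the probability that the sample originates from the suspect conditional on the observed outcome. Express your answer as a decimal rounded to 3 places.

Let H be the event that the sample originates from the suspect. P(H) = 0.236, so P(¬H) = 0.764. With E the 'match' result, P(E|H) = 0.911 and P(E|¬H) = 0.193.
P(E) = 0.911·0.236 + 0.193·0.764 = 0.21500 + 0.14745 = 0.36245.
By Bayes' theorem, P(H|E) = 0.21500 / 0.36245 = 0.593.

P(H | E) ≈ 0.593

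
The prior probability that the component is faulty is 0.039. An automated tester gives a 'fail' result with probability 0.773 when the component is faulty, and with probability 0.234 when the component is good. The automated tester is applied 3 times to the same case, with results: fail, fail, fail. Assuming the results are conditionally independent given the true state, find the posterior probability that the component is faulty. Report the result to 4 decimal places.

Posterior P(H) ≈ 0.5940

With H the event that the component is faulty, the joint likelihood of the observed sequence is P(data|H) = 0.773·0.773·0.773 = 0.46189 and P(data|¬H) = 0.234·0.234·0.234 = 0.012813.
Bayes: P(H|data) = 0.039·0.46189 / (0.039·0.46189 + 0.961·0.012813) = 0.018014/0.030327 = 0.5940.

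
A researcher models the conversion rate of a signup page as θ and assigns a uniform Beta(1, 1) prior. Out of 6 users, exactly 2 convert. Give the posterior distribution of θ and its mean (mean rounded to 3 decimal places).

Posterior: Beta(3, 5); mean ≈ 0.375

The binomial likelihood is conjugate to the Beta prior: with 2 successes and 4 failures, the posterior is Beta(1+2, 1+4) = Beta(3, 5).
Posterior mean = α/(α+β) = 3/8 = 0.375.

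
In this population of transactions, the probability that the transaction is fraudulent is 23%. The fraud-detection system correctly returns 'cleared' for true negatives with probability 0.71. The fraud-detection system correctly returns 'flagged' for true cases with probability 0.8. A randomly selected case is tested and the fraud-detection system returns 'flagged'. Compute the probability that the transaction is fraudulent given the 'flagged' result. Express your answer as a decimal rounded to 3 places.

Let H be the event that the transaction is fraudulent. P(H) = 0.23, so P(¬H) = 0.77. With E the 'flagged' result, P(E|H) = 0.8 and P(E|¬H) = 0.29.
P(E) = 0.8·0.23 + 0.29·0.77 = 0.18400 + 0.22330 = 0.40730.
By Bayes' theorem, P(H|E) = 0.18400 / 0.40730 = 0.452.

P(H | E) ≈ 0.452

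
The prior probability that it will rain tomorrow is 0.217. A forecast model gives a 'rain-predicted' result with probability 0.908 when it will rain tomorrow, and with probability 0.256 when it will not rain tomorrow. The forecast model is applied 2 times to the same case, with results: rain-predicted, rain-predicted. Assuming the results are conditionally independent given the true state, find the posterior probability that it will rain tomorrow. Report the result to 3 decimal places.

Posterior P(H) ≈ 0.777

Let H be the event that it will rain tomorrow; start with P(H) = 0.217. P('rain-predicted'|H) = 0.908, P('rain-predicted'|¬H) = 0.256.
Update on result 1 ('rain-predicted'): P(H) ← 0.908·0.2170 / (0.908·0.2170 + 0.256·0.7830) = 0.19704/0.39748 = 0.4957.
Update on result 2 ('rain-predicted'): P(H) ← 0.908·0.4957 / (0.908·0.4957 + 0.256·0.5043) = 0.45010/0.57920 = 0.7771.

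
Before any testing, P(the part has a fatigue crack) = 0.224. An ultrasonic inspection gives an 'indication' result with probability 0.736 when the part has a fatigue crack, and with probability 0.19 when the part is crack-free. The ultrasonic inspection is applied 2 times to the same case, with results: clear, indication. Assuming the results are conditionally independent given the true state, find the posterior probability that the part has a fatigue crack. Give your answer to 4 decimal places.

Posterior P(H) ≈ 0.2671

With H the event that the part has a fatigue crack, the joint likelihood of the observed sequence is P(data|H) = 0.264·0.736 = 0.19430 and P(data|¬H) = 0.81·0.19 = 0.15390.
Bayes: P(H|data) = 0.224·0.19430 / (0.224·0.19430 + 0.776·0.15390) = 0.043524/0.16295 = 0.2671.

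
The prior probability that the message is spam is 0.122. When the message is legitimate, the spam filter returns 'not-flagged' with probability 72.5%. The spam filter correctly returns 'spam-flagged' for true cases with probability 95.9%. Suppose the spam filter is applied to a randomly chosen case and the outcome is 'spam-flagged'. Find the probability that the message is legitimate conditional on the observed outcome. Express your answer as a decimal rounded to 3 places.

P(¬H | E) ≈ 0.674

Write H for 'the message is spam'. Prior odds H:¬H = 0.122/0.878 = 0.13895. For the 'spam-flagged' outcome, the likelihood ratio is 0.959/0.275 = 3.4873.
Posterior odds = 0.13895 × 3.4873 = 0.48456, so P(H|E) = 0.48456/(1+0.48456) = 0.326. Then P(¬H|E) = 1 − 0.326 = 0.674.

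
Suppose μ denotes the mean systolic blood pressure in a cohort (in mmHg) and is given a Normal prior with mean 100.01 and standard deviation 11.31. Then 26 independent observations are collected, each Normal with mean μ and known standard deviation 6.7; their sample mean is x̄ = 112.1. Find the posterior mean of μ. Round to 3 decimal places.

Posterior mean ≈ 111.939

With known σ, the Normal prior is conjugate. Weight on the data is w = (n/σ²)/(n/σ² + 1/τ₀²) = 0.579194/(0.579194+0.00781762) = 0.98668.
Posterior mean = w·x̄ + (1−w)·μ₀ = 0.98668·112.1 + 0.013318·100.01 = 111.939.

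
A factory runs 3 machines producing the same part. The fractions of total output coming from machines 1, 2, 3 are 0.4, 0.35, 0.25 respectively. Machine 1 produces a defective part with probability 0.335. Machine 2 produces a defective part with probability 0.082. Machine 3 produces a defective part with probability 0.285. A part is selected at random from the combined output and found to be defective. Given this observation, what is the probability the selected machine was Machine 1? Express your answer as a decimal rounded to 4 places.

P(defective|M1) = 0.335; P(defective|M2) = 0.082; P(defective|M3) = 0.285.
Prior × likelihood for each source: 0.4·0.335=0.1340, 0.35·0.082=0.02870, 0.25·0.285=0.07125. Summing gives P(defective) = 0.23395.
P(Machine 1 | defective) = 0.1340 / 0.23395 = 0.5728.

Posterior probability ≈ 0.5728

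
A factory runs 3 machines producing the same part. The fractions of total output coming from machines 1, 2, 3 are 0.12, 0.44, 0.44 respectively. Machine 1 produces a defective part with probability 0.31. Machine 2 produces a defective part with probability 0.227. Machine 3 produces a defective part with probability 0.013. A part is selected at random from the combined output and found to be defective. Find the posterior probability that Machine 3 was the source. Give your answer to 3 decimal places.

P(defective|M1) = 0.31; P(defective|M2) = 0.227; P(defective|M3) = 0.013.
Prior × likelihood for each source: 0.12·0.31=0.03720, 0.44·0.227=0.09988, 0.44·0.013=0.005720. Summing gives P(defective) = 0.14280.
P(Machine 3 | defective) = 0.005720 / 0.14280 = 0.040.

Posterior probability ≈ 0.040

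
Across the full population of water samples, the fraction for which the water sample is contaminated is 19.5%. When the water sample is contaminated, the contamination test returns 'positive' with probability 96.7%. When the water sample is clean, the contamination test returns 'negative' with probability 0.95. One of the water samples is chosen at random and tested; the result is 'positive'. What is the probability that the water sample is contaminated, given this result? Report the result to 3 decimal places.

Write H for 'the water sample is contaminated'. Prior odds H:¬H = 0.195/0.805 = 0.24224. For the 'positive' outcome, the likelihood ratio is 0.967/0.05 = 19.340.
Posterior odds = 0.24224 × 19.340 = 4.6848, so P(H|E) = 4.6848/(1+4.6848) = 0.824.

P(H | E) ≈ 0.824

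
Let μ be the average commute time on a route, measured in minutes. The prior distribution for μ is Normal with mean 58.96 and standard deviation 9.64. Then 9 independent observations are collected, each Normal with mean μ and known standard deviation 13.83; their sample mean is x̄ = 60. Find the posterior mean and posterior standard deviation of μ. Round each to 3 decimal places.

Posterior mean ≈ 59.806; posterior SD ≈ 4.159

Prior precision 1/τ₀² = 1/9.64² = 0.0107608; data precision n/σ² = 9/13.83² = 0.0470542.
Posterior precision = 0.0107608 + 0.0470542 = 0.0578150, giving posterior SD = 1/√0.0578150 = 4.159.
Posterior mean = (0.0107608·58.96 + 0.0470542·60) / 0.0578150 = 59.806.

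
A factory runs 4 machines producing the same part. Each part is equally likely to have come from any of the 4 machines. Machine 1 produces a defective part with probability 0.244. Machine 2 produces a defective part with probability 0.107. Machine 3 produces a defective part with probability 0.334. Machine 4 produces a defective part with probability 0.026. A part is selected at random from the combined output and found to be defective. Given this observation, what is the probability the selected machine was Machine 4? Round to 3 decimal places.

Tabulate prior·likelihood by source: [1] prior 0.25, lik 0.244, product 0.06100; [2] prior 0.25, lik 0.107, product 0.02675; [3] prior 0.25, lik 0.334, product 0.08350; [4] prior 0.25, lik 0.026, product 0.006500.
Normalizing constant = 0.17775; the posterior for Machine 4 is its product over the sum, 0.006500/0.17775 = 0.037.

Posterior probability ≈ 0.037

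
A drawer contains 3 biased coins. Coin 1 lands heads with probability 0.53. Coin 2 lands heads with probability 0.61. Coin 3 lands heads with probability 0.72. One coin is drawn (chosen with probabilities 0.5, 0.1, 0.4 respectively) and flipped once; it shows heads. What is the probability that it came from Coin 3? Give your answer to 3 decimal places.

Tabulate prior·likelihood by source: [1] prior 0.5, lik 0.53, product 0.2650; [2] prior 0.1, lik 0.61, product 0.06100; [3] prior 0.4, lik 0.72, product 0.2880.
Normalizing constant = 0.61400; the posterior for Coin 3 is its product over the sum, 0.2880/0.61400 = 0.469.

Posterior probability ≈ 0.469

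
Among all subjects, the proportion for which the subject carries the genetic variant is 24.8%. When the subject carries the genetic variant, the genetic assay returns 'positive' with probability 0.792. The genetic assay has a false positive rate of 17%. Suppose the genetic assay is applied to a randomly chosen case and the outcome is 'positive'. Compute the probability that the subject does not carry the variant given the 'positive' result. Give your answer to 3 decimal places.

Write H for 'the subject carries the genetic variant'. Prior odds H:¬H = 0.248/0.752 = 0.32979. For the 'positive' outcome, the likelihood ratio is 0.792/0.17 = 4.6588.
Posterior odds = 0.32979 × 4.6588 = 1.5364, so P(H|E) = 1.5364/(1+1.5364) = 0.606. Then P(¬H|E) = 1 − 0.606 = 0.394.

P(¬H | E) ≈ 0.394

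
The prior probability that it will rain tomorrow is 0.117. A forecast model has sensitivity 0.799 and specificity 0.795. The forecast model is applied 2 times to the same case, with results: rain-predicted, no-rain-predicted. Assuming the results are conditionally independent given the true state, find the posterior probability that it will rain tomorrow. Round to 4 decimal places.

Posterior P(H) ≈ 0.1155

With H the event that it will rain tomorrow, the joint likelihood of the observed sequence is P(data|H) = 0.799·0.201 = 0.16060 and P(data|¬H) = 0.205·0.795 = 0.16298.
Bayes: P(H|data) = 0.117·0.16060 / (0.117·0.16060 + 0.883·0.16298) = 0.018790/0.16270 = 0.1155.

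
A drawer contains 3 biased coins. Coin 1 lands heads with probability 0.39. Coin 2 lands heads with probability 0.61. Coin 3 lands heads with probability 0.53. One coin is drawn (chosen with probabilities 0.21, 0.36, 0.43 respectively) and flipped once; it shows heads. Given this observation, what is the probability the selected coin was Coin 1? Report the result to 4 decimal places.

Posterior probability ≈ 0.1547

P(heads|C1) = 0.39; P(heads|C2) = 0.61; P(heads|C3) = 0.53.
Prior × likelihood for each source: 0.21·0.39=0.08190, 0.36·0.61=0.2196, 0.43·0.53=0.2279. Summing gives P(heads) = 0.52940.
P(Coin 1 | heads) = 0.08190 / 0.52940 = 0.1547.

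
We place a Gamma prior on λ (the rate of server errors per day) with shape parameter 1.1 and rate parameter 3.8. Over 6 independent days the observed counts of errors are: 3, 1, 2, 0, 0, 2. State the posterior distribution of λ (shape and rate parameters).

Posterior: Gamma(shape=9.1, rate=9.8)

Total count ∑xᵢ = 8 over n = 6 days.
Gamma is conjugate to the Poisson likelihood: posterior is Gamma(shape = 1.1+8 = 9.1, rate = 3.8+6 = 9.8).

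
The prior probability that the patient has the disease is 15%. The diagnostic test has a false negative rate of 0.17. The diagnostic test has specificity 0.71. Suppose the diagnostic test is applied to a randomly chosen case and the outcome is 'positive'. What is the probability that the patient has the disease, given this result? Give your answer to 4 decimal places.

P(H | E) ≈ 0.3356

Write H for 'the patient has the disease'. Prior odds H:¬H = 0.15/0.85 = 0.17647. For the 'positive' outcome, the likelihood ratio is 0.83/0.29 = 2.8621.
Posterior odds = 0.17647 × 2.8621 = 0.50507, so P(H|E) = 0.50507/(1+0.50507) = 0.3356.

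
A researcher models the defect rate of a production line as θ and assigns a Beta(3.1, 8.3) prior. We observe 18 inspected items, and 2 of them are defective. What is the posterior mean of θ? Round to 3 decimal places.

Posterior mean ≈ 0.173

Observing 2 successes and 16 failures updates Beta(3.1, 8.3) by adding the success and failure counts to the two shape parameters: α = 3.1+2 = 5.1, β = 8.3+16 = 24.3.
Posterior mean = α/(α+β) = 5.1/29.4 = 0.173.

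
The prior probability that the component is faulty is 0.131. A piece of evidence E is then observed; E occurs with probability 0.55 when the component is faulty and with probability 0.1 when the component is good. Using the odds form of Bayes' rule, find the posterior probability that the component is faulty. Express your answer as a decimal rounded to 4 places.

Posterior probability ≈ 0.4533

Prior odds = 0.131/(1−0.131) = 0.15075. In log-odds, ln(0.15075) = -1.8921.
Add log likelihood ratio: ln(5.5000) = 1.7047.
Posterior log-odds = -0.18740, so posterior odds = exp(-0.18740) = 0.82911. Converting, P(H|E) = 0.82911/1.8291 = 0.4533.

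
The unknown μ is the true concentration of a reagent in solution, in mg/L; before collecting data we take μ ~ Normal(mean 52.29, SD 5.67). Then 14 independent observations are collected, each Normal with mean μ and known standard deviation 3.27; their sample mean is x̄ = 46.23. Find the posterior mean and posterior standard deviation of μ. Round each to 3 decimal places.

Prior precision 1/τ₀² = 1/5.67² = 0.0311053; data precision n/σ² = 14/3.27² = 1.30928.
Posterior precision = 0.0311053 + 1.30928 = 1.34039, giving posterior SD = 1/√1.34039 = 0.864.
Posterior mean = (0.0311053·52.29 + 1.30928·46.23) / 1.34039 = 46.371.

Posterior mean ≈ 46.371; posterior SD ≈ 0.864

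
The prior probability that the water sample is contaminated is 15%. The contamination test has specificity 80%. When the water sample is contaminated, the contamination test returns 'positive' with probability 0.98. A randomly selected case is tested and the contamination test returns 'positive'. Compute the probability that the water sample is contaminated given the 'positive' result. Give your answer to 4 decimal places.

Write H for 'the water sample is contaminated'. Prior odds H:¬H = 0.15/0.85 = 0.17647. For the 'positive' outcome, the likelihood ratio is 0.98/0.2 = 4.9000.
Posterior odds = 0.17647 × 4.9000 = 0.86471, so P(H|E) = 0.86471/(1+0.86471) = 0.4637.

P(H | E) ≈ 0.4637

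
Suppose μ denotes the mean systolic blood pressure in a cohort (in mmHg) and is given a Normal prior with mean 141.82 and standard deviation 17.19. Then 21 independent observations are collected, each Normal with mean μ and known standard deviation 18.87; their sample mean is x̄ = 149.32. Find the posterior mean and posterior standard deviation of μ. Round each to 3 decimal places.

Posterior mean ≈ 148.913; posterior SD ≈ 4.004

With known σ, the Normal prior is conjugate. Weight on the data is w = (n/σ²)/(n/σ² + 1/τ₀²) = 0.0589760/(0.0589760+0.00338414) = 0.94573.
Posterior mean = w·x̄ + (1−w)·μ₀ = 0.94573·149.32 + 0.054268·141.82 = 148.913. Posterior variance = 1/(0.0589760+0.00338414) = 16.0359, so SD = 4.004.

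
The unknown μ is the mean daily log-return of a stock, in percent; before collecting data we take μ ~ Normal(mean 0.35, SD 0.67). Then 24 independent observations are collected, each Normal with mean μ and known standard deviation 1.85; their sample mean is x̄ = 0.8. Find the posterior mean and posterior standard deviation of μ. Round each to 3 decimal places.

Prior precision 1/τ₀² = 1/0.67² = 2.22767; data precision n/σ² = 24/1.85² = 7.01242.
Posterior precision = 2.22767 + 7.01242 = 9.24009, giving posterior SD = 1/√9.24009 = 0.329.
Posterior mean = (2.22767·0.35 + 7.01242·0.8) / 9.24009 = 0.692.

Posterior mean ≈ 0.692; posterior SD ≈ 0.329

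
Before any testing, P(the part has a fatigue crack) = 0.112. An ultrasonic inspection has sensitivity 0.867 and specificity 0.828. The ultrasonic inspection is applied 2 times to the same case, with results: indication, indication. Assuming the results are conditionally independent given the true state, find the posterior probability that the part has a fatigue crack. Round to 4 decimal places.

Let H be the event that the part has a fatigue crack; start with P(H) = 0.112. P('indication'|H) = 0.867, P('indication'|¬H) = 0.172.
Update on result 1 ('indication'): P(H) ← 0.867·0.1120 / (0.867·0.1120 + 0.172·0.8880) = 0.097104/0.24984 = 0.3887.
Update on result 2 ('indication'): P(H) ← 0.867·0.3887 / (0.867·0.3887 + 0.172·0.6113) = 0.33697/0.44212 = 0.7622.

Posterior P(H) ≈ 0.7622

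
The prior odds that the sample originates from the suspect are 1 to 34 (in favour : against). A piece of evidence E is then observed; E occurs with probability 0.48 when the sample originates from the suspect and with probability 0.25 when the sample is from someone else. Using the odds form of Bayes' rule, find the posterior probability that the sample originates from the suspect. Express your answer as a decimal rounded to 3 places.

Posterior probability ≈ 0.053

Prior odds = 1/34 = 0.029412. In log-odds, ln(0.029412) = -3.5264.
Add log likelihood ratio: ln(1.9200) = 0.65233.
Posterior log-odds = -2.8740, so posterior odds = exp(-2.8740) = 0.056471. Converting, P(H|E) = 0.056471/1.0565 = 0.053.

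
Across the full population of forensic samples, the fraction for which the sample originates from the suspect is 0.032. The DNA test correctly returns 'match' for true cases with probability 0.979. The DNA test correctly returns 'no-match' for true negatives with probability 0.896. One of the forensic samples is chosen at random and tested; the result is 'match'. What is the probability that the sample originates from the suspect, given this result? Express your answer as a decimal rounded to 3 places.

Let H be the event that the sample originates from the suspect. P(H) = 0.032, so P(¬H) = 0.968. With E the 'match' result, P(E|H) = 0.979 and P(E|¬H) = 0.104.
P(E) = 0.979·0.032 + 0.104·0.968 = 0.031328 + 0.10067 = 0.13200.
By Bayes' theorem, P(H|E) = 0.031328 / 0.13200 = 0.237.

P(H | E) ≈ 0.237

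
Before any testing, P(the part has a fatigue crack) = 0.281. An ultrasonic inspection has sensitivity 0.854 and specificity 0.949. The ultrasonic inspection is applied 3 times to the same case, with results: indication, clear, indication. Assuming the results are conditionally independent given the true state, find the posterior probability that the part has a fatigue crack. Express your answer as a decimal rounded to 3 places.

With H the event that the part has a fatigue crack, the joint likelihood of the observed sequence is P(data|H) = 0.854·0.146·0.854 = 0.10648 and P(data|¬H) = 0.051·0.949·0.051 = 0.0024683.
Bayes: P(H|data) = 0.281·0.10648 / (0.281·0.10648 + 0.719·0.0024683) = 0.029921/0.031696 = 0.9440.

Posterior P(H) ≈ 0.944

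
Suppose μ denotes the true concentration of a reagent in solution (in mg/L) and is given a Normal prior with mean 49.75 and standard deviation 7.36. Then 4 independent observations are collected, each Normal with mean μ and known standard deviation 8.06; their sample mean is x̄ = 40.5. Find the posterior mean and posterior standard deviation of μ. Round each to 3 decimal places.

With known σ, the Normal prior is conjugate. Weight on the data is w = (n/σ²)/(n/σ² + 1/τ₀²) = 0.0615729/(0.0615729+0.0184605) = 0.76934.
Posterior mean = w·x̄ + (1−w)·μ₀ = 0.76934·40.5 + 0.23066·49.75 = 42.634. Posterior variance = 1/(0.0615729+0.0184605) = 12.4948, so SD = 3.535.

Posterior mean ≈ 42.634; posterior SD ≈ 3.535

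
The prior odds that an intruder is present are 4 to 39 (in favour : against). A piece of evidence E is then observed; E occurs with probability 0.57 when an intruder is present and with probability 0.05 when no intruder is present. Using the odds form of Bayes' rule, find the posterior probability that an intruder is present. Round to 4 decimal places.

Posterior probability ≈ 0.5390

Prior odds = 4/39 = 0.10256.
Likelihood ratio for E = 0.57/0.05 = 11.400.
Posterior odds = prior odds × LR = 1.1692.
Posterior probability = odds/(1+odds) = 1.1692/2.1692 = 0.5390.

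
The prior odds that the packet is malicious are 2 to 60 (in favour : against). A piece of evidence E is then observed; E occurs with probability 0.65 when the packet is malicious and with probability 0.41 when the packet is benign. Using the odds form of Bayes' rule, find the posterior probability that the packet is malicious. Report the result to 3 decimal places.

Posterior probability ≈ 0.050

Prior odds = 2/60 = 0.033333.
Likelihood ratio for E = 0.65/0.41 = 1.5854.
Posterior odds = prior odds × LR = 0.052846.
Posterior probability = odds/(1+odds) = 0.052846/1.0528 = 0.050.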